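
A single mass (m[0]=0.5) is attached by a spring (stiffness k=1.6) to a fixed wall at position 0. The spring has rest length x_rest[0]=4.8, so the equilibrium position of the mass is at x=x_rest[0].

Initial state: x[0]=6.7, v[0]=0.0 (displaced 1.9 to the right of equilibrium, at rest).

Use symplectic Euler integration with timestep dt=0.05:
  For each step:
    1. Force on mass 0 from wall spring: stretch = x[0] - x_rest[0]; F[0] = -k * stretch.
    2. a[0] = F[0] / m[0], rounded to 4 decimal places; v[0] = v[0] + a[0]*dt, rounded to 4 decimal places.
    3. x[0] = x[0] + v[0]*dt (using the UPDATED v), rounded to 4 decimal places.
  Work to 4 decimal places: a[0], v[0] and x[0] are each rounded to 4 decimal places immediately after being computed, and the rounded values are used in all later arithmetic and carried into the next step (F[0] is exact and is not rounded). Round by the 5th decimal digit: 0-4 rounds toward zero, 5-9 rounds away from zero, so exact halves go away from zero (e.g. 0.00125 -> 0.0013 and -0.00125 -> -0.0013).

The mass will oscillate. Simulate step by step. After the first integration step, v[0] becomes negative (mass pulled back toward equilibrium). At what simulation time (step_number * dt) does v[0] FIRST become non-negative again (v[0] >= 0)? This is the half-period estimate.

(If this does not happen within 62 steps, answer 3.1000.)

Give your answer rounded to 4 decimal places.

Answer: 1.8000

Derivation:
Step 0: x=[6.7000] v=[0.0000]
Step 1: x=[6.6848] v=[-0.3040]
Step 2: x=[6.6545] v=[-0.6056]
Step 3: x=[6.6094] v=[-0.9023]
Step 4: x=[6.5498] v=[-1.1918]
Step 5: x=[6.4762] v=[-1.4718]
Step 6: x=[6.3892] v=[-1.7400]
Step 7: x=[6.2895] v=[-1.9943]
Step 8: x=[6.1779] v=[-2.2326]
Step 9: x=[6.0552] v=[-2.4531]
Step 10: x=[5.9225] v=[-2.6539]
Step 11: x=[5.7808] v=[-2.8335]
Step 12: x=[5.6313] v=[-2.9904]
Step 13: x=[5.4751] v=[-3.1234]
Step 14: x=[5.3135] v=[-3.2314]
Step 15: x=[5.1478] v=[-3.3136]
Step 16: x=[4.9793] v=[-3.3693]
Step 17: x=[4.8094] v=[-3.3980]
Step 18: x=[4.6394] v=[-3.3995]
Step 19: x=[4.4707] v=[-3.3738]
Step 20: x=[4.3046] v=[-3.3211]
Step 21: x=[4.1425] v=[-3.2418]
Step 22: x=[3.9857] v=[-3.1366]
Step 23: x=[3.8354] v=[-3.0063]
Step 24: x=[3.6928] v=[-2.8520]
Step 25: x=[3.5591] v=[-2.6749]
Step 26: x=[3.4353] v=[-2.4764]
Step 27: x=[3.3224] v=[-2.2581]
Step 28: x=[3.2213] v=[-2.0217]
Step 29: x=[3.1328] v=[-1.7691]
Step 30: x=[3.0577] v=[-1.5024]
Step 31: x=[2.9965] v=[-1.2236]
Step 32: x=[2.9498] v=[-0.9350]
Step 33: x=[2.9179] v=[-0.6390]
Step 34: x=[2.9010] v=[-0.3379]
Step 35: x=[2.8993] v=[-0.0341]
Step 36: x=[2.9128] v=[0.2700]
First v>=0 after going negative at step 36, time=1.8000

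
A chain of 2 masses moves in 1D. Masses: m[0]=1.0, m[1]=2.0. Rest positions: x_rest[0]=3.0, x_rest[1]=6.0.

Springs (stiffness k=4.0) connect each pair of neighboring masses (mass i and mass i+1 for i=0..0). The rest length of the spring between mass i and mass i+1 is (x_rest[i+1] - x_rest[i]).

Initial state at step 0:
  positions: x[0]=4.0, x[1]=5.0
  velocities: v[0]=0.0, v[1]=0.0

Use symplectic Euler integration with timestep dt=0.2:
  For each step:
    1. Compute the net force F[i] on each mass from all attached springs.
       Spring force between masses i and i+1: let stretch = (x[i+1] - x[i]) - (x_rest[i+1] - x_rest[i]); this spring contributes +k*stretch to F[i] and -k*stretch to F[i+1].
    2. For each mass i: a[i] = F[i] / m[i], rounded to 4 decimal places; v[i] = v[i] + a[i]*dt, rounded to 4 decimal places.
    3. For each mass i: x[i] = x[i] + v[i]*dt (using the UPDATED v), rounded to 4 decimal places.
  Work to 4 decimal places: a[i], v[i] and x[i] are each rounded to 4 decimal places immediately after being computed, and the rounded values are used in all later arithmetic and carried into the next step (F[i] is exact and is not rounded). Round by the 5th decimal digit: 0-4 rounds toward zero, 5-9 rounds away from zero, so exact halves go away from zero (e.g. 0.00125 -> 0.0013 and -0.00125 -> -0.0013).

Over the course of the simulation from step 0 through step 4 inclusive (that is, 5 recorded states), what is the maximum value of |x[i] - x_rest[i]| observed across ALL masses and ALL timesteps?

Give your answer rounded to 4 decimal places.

Answer: 1.1726

Derivation:
Step 0: x=[4.0000 5.0000] v=[0.0000 0.0000]
Step 1: x=[3.6800 5.1600] v=[-1.6000 0.8000]
Step 2: x=[3.1168 5.4416] v=[-2.8160 1.4080]
Step 3: x=[2.4456 5.7772] v=[-3.3562 1.6781]
Step 4: x=[1.8274 6.0863] v=[-3.0909 1.5455]
Max displacement = 1.1726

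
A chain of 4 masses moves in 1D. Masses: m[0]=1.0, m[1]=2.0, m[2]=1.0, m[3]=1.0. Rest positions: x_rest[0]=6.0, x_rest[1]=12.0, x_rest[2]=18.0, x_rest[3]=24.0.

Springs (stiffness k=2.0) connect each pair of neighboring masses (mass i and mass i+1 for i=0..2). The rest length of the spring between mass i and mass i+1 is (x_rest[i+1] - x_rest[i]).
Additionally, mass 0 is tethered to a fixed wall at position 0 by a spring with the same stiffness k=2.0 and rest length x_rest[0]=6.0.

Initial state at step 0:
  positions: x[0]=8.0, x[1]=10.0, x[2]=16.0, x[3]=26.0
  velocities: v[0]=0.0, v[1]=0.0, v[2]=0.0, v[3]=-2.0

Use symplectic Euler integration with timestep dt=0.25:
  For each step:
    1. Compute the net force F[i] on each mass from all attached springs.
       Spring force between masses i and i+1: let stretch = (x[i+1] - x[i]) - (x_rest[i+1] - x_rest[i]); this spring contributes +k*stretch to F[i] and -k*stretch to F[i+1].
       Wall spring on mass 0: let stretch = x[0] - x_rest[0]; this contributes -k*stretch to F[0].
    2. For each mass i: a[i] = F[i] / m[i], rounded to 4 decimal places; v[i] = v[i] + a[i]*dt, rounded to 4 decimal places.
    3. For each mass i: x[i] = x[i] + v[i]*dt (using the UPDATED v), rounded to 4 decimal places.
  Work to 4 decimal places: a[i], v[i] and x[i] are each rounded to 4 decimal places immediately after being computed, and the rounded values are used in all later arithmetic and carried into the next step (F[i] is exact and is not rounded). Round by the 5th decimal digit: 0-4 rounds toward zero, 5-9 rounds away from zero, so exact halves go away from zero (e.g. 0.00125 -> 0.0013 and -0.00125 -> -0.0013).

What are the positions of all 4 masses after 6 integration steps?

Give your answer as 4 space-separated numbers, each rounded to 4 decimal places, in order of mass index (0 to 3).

Answer: 3.1520 12.5486 17.8788 20.2072

Derivation:
Step 0: x=[8.0000 10.0000 16.0000 26.0000] v=[0.0000 0.0000 0.0000 -2.0000]
Step 1: x=[7.2500 10.2500 16.5000 25.0000] v=[-3.0000 1.0000 2.0000 -4.0000]
Step 2: x=[5.9688 10.7031 17.2813 23.6875] v=[-5.1250 1.8125 3.1250 -5.2500]
Step 3: x=[4.5332 11.2715 18.0411 22.3242] v=[-5.7423 2.2735 3.0390 -5.4531]
Step 4: x=[3.3733 11.8418 18.4901 21.1755] v=[-4.6398 2.2813 1.7958 -4.5947]
Step 5: x=[2.8503 12.2984 18.4437 20.4412] v=[-2.0922 1.8263 -0.1857 -2.9374]
Step 6: x=[3.1520 12.5486 17.8788 20.2072] v=[1.2067 1.0006 -2.2596 -0.9362]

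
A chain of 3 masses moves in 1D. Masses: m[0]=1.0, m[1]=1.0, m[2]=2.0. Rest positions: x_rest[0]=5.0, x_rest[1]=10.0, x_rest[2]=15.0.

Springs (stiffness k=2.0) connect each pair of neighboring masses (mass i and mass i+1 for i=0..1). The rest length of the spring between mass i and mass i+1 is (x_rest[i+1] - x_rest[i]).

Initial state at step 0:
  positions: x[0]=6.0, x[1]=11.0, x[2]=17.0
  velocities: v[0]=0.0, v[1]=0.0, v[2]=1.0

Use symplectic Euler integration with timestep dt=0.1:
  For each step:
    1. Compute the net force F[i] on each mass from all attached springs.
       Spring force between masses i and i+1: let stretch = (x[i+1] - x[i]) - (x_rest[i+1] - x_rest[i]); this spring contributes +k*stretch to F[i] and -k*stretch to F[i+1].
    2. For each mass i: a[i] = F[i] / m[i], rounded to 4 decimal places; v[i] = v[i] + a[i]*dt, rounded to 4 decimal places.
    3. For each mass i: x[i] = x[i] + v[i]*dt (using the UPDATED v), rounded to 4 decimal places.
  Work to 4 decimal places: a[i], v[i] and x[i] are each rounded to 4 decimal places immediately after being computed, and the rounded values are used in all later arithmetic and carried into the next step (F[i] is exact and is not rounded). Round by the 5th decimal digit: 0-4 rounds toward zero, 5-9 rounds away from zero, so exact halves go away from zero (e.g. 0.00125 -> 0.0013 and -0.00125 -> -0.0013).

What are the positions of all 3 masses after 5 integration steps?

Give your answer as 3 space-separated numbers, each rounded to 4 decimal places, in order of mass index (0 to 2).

Step 0: x=[6.0000 11.0000 17.0000] v=[0.0000 0.0000 1.0000]
Step 1: x=[6.0000 11.0200 17.0900] v=[0.0000 0.2000 0.9000]
Step 2: x=[6.0004 11.0610 17.1693] v=[0.0040 0.4100 0.7930]
Step 3: x=[6.0020 11.1230 17.2375] v=[0.0161 0.6195 0.6822]
Step 4: x=[6.0060 11.2048 17.2946] v=[0.0403 0.8182 0.5708]
Step 5: x=[6.0140 11.3044 17.3408] v=[0.0801 0.9964 0.4618]

Answer: 6.0140 11.3044 17.3408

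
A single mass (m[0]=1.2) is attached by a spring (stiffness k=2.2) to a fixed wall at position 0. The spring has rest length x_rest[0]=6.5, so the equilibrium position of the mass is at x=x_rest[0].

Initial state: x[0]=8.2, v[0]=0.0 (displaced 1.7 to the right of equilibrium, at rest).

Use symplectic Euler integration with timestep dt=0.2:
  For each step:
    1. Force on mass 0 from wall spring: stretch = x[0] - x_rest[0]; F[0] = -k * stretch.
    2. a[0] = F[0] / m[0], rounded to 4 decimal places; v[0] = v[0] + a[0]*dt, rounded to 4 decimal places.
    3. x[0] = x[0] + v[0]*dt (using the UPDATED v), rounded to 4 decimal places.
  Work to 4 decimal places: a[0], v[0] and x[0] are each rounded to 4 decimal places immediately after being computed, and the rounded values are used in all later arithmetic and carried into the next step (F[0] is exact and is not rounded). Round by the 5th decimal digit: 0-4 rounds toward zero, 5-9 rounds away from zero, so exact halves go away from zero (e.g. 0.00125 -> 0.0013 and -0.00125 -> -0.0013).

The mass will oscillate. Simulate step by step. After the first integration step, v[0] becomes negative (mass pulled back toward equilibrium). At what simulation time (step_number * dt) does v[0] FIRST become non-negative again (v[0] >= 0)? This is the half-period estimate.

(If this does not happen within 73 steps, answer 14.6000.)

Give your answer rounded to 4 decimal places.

Answer: 2.4000

Derivation:
Step 0: x=[8.2000] v=[0.0000]
Step 1: x=[8.0753] v=[-0.6233]
Step 2: x=[7.8351] v=[-1.2009]
Step 3: x=[7.4970] v=[-1.6904]
Step 4: x=[7.0858] v=[-2.0560]
Step 5: x=[6.6316] v=[-2.2708]
Step 6: x=[6.1678] v=[-2.3191]
Step 7: x=[5.7283] v=[-2.1973]
Step 8: x=[5.3454] v=[-1.9143]
Step 9: x=[5.0472] v=[-1.4909]
Step 10: x=[4.8556] v=[-0.9582]
Step 11: x=[4.7845] v=[-0.3553]
Step 12: x=[4.8392] v=[0.2737]
First v>=0 after going negative at step 12, time=2.4000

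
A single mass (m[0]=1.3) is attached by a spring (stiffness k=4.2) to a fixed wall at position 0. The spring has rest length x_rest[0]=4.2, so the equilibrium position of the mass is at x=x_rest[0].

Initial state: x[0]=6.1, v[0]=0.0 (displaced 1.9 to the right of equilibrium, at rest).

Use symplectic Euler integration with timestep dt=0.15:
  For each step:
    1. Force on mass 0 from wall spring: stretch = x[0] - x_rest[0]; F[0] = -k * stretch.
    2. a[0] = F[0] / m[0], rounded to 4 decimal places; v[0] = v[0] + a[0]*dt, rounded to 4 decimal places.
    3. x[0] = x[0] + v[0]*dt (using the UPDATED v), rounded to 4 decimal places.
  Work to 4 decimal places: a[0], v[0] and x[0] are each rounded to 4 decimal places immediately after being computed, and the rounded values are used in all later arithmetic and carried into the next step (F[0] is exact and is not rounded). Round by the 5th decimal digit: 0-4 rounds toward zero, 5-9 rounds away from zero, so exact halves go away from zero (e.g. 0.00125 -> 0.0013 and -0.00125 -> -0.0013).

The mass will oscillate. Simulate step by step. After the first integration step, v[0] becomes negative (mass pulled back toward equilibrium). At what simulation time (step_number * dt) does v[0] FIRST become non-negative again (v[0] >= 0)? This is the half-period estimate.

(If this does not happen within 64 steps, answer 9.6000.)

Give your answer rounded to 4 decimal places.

Answer: 1.8000

Derivation:
Step 0: x=[6.1000] v=[0.0000]
Step 1: x=[5.9619] v=[-0.9208]
Step 2: x=[5.6957] v=[-1.7746]
Step 3: x=[5.3208] v=[-2.4994]
Step 4: x=[4.8644] v=[-3.0426]
Step 5: x=[4.3597] v=[-3.3646]
Step 6: x=[3.8434] v=[-3.4420]
Step 7: x=[3.3530] v=[-3.2692]
Step 8: x=[2.9242] v=[-2.8587]
Step 9: x=[2.5881] v=[-2.2404]
Step 10: x=[2.3692] v=[-1.4592]
Step 11: x=[2.2834] v=[-0.5720]
Step 12: x=[2.3369] v=[0.3568]
First v>=0 after going negative at step 12, time=1.8000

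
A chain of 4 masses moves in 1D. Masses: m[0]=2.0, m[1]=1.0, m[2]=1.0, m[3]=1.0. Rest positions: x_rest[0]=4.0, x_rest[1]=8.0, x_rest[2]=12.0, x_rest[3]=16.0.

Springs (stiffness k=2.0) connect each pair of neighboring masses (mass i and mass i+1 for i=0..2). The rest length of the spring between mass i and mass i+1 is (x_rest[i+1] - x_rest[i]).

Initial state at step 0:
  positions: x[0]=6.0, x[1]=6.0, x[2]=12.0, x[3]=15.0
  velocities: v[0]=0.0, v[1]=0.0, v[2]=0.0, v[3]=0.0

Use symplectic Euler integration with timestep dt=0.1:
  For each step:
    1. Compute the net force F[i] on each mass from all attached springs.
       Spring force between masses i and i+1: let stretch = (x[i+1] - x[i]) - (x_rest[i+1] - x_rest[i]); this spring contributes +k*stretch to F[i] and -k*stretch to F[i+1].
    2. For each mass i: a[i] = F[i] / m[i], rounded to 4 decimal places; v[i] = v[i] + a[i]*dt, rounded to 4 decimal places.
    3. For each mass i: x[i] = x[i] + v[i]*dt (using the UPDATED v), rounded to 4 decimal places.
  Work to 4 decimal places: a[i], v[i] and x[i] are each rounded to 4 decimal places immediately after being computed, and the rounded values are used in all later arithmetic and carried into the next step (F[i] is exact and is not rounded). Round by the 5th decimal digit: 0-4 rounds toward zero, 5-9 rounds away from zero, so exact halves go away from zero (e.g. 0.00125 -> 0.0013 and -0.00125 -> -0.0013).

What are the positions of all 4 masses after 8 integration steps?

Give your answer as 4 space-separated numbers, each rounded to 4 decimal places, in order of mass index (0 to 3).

Answer: 4.8596 9.0683 10.7706 15.4421

Derivation:
Step 0: x=[6.0000 6.0000 12.0000 15.0000] v=[0.0000 0.0000 0.0000 0.0000]
Step 1: x=[5.9600 6.1200 11.9400 15.0200] v=[-0.4000 1.2000 -0.6000 0.2000]
Step 2: x=[5.8816 6.3532 11.8252 15.0584] v=[-0.7840 2.3320 -1.1480 0.3840]
Step 3: x=[5.7679 6.6864 11.6656 15.1121] v=[-1.1368 3.3321 -1.5958 0.5374]
Step 4: x=[5.6234 7.1008 11.4754 15.1769] v=[-1.4450 4.1442 -1.9023 0.6481]
Step 5: x=[5.4537 7.5732 11.2717 15.2477] v=[-1.6973 4.7236 -2.0369 0.7078]
Step 6: x=[5.2652 8.0771 11.0736 15.3190] v=[-1.8854 5.0394 -1.9814 0.7126]
Step 7: x=[5.0648 8.5847 10.9004 15.3854] v=[-2.0042 5.0763 -1.7316 0.6635]
Step 8: x=[4.8596 9.0683 10.7706 15.4421] v=[-2.0522 4.8355 -1.2977 0.5665]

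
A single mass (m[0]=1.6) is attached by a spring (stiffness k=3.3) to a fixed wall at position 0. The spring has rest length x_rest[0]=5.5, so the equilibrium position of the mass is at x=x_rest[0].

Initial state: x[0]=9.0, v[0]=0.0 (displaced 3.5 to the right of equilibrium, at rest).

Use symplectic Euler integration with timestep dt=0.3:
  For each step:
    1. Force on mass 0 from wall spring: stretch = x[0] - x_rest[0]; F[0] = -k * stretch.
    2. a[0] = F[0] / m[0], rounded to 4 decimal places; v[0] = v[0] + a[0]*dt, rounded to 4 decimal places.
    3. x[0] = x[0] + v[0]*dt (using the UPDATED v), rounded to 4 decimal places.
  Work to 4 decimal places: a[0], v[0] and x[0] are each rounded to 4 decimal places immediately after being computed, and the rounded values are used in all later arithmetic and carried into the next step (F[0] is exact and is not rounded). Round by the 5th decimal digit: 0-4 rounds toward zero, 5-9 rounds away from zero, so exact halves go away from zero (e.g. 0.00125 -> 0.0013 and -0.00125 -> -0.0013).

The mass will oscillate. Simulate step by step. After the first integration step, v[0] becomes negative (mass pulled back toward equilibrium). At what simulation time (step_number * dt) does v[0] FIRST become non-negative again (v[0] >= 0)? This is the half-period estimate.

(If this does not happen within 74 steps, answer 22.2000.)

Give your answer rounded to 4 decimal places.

Answer: 2.4000

Derivation:
Step 0: x=[9.0000] v=[0.0000]
Step 1: x=[8.3503] v=[-2.1656]
Step 2: x=[7.1715] v=[-3.9292]
Step 3: x=[5.6825] v=[-4.9635]
Step 4: x=[4.1596] v=[-5.0764]
Step 5: x=[2.8855] v=[-4.2470]
Step 6: x=[2.0967] v=[-2.6293]
Step 7: x=[1.9397] v=[-0.5235]
Step 8: x=[2.4435] v=[1.6794]
First v>=0 after going negative at step 8, time=2.4000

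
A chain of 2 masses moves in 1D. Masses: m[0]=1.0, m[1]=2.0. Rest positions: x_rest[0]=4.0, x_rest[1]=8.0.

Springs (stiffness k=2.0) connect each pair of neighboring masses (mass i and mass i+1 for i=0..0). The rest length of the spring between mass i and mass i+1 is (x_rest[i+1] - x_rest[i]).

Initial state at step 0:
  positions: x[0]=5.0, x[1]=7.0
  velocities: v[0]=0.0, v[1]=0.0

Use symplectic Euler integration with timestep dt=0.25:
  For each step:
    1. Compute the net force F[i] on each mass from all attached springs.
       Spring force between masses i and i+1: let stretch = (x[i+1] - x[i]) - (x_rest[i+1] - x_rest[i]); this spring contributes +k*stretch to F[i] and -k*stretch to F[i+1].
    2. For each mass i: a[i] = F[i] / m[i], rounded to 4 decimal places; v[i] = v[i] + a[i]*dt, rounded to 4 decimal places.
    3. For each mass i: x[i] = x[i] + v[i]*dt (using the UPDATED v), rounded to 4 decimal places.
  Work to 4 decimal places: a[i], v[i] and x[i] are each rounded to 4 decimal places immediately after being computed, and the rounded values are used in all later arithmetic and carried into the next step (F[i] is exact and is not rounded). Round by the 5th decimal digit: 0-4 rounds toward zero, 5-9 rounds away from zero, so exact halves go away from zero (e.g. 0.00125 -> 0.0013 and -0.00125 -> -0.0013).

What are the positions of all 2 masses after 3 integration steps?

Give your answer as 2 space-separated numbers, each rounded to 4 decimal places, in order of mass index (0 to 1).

Answer: 3.7256 7.6373

Derivation:
Step 0: x=[5.0000 7.0000] v=[0.0000 0.0000]
Step 1: x=[4.7500 7.1250] v=[-1.0000 0.5000]
Step 2: x=[4.2969 7.3516] v=[-1.8125 0.9063]
Step 3: x=[3.7256 7.6373] v=[-2.2852 1.1426]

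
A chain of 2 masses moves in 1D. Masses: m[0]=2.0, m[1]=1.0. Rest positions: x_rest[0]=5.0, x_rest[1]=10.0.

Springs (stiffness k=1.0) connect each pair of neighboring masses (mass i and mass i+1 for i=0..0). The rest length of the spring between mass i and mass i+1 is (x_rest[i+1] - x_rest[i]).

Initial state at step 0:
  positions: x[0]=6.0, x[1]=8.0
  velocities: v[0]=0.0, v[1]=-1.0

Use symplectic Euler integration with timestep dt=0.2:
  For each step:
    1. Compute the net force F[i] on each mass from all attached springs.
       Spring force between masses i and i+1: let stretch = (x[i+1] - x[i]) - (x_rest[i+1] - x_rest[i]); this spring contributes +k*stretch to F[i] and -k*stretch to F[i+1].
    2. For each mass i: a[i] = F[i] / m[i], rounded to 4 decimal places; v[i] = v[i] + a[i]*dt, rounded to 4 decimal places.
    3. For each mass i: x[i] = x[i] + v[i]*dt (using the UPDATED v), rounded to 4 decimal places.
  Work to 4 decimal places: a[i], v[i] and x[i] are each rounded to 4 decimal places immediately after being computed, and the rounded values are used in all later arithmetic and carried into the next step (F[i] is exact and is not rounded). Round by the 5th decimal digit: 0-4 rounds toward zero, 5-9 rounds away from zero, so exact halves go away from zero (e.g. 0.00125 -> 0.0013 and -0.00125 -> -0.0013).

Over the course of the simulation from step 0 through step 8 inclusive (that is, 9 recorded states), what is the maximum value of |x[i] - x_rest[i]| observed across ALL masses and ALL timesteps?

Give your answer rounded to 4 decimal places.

Answer: 2.0800

Derivation:
Step 0: x=[6.0000 8.0000] v=[0.0000 -1.0000]
Step 1: x=[5.9400 7.9200] v=[-0.3000 -0.4000]
Step 2: x=[5.8196 7.9608] v=[-0.6020 0.2040]
Step 3: x=[5.6420 8.1160] v=[-0.8879 0.7758]
Step 4: x=[5.4139 8.3722] v=[-1.1405 1.2810]
Step 5: x=[5.1450 8.7101] v=[-1.3447 1.6893]
Step 6: x=[4.8474 9.1054] v=[-1.4882 1.9763]
Step 7: x=[4.5349 9.5303] v=[-1.5624 2.1247]
Step 8: x=[4.2223 9.9554] v=[-1.5629 2.1256]
Max displacement = 2.0800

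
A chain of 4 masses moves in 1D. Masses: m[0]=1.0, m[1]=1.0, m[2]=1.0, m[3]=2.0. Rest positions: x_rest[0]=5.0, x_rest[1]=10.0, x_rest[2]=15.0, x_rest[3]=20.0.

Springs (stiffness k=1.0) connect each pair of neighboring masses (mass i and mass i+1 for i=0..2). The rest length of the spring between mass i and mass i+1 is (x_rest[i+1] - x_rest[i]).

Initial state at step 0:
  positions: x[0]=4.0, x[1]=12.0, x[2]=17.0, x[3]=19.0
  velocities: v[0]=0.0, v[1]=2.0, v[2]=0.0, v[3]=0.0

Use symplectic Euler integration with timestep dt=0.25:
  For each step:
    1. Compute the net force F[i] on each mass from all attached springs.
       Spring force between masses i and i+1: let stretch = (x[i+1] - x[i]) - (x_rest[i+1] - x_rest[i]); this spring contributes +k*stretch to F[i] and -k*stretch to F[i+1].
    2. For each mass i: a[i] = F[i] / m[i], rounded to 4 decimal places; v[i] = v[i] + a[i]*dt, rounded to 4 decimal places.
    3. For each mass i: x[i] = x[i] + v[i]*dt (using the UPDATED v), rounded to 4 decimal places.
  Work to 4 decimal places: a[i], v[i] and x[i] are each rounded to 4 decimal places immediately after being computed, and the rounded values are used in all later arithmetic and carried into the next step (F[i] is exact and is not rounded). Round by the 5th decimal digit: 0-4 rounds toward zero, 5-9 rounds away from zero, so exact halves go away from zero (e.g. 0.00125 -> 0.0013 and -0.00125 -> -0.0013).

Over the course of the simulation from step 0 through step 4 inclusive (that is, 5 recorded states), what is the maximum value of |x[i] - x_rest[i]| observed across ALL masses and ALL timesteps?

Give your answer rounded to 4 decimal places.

Step 0: x=[4.0000 12.0000 17.0000 19.0000] v=[0.0000 2.0000 0.0000 0.0000]
Step 1: x=[4.1875 12.3125 16.8125 19.0938] v=[0.7500 1.2500 -0.7500 0.3750]
Step 2: x=[4.5703 12.3985 16.4863 19.2725] v=[1.5313 0.3438 -1.3047 0.7149]
Step 3: x=[5.1299 12.2507 16.0788 19.5204] v=[2.2384 -0.5913 -1.6301 0.9916]
Step 4: x=[5.8221 11.8971 15.6471 19.8170] v=[2.7686 -1.4145 -1.7267 1.1864]
Max displacement = 2.3985

Answer: 2.3985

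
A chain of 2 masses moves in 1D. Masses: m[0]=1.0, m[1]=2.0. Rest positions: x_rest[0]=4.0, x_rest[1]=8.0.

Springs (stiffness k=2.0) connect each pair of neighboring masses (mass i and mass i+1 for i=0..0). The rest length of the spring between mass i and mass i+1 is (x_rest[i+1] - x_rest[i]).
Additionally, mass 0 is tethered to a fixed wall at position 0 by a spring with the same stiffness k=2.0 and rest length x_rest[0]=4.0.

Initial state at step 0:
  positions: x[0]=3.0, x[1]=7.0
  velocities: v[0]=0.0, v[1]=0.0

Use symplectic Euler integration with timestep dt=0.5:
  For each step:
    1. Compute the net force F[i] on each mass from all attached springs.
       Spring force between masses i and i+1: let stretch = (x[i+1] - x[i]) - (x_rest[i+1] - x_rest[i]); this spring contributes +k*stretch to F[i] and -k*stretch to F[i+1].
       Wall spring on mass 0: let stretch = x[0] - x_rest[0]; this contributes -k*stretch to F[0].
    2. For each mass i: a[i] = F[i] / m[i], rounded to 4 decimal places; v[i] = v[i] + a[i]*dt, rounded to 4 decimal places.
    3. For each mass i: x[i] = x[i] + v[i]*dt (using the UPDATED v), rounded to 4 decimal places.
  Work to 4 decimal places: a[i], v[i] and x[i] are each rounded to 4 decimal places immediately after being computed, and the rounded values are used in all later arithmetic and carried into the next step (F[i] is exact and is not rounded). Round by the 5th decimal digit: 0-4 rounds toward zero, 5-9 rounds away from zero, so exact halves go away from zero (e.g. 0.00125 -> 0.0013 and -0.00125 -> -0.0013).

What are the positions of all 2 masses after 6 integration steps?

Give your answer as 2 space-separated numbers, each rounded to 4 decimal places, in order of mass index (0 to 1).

Answer: 4.1241 8.6891

Derivation:
Step 0: x=[3.0000 7.0000] v=[0.0000 0.0000]
Step 1: x=[3.5000 7.0000] v=[1.0000 0.0000]
Step 2: x=[4.0000 7.1250] v=[1.0000 0.2500]
Step 3: x=[4.0625 7.4688] v=[0.1250 0.6875]
Step 4: x=[3.7969 7.9610] v=[-0.5312 0.9844]
Step 5: x=[3.7149 8.4122] v=[-0.1640 0.9024]
Step 6: x=[4.1241 8.6891] v=[0.8184 0.5538]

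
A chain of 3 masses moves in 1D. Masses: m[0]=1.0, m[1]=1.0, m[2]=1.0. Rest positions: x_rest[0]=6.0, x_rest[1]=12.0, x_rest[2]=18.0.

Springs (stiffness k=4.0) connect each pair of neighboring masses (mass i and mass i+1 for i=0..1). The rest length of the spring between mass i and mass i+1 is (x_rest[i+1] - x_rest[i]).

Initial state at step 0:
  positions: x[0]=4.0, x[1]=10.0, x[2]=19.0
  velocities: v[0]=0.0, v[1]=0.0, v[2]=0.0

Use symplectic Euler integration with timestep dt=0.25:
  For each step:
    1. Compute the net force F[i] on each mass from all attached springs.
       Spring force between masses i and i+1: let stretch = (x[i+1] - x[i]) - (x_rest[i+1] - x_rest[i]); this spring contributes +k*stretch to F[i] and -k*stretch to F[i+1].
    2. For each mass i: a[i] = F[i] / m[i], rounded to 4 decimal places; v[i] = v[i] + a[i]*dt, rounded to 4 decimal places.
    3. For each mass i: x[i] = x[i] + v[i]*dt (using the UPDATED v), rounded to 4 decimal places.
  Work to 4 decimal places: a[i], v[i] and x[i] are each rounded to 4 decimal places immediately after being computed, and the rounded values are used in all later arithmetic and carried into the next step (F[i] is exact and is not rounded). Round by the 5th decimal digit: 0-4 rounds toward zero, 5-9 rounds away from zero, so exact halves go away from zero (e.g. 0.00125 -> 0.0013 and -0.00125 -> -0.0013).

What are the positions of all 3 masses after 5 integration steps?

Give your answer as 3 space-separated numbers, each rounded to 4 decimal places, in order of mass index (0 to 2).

Step 0: x=[4.0000 10.0000 19.0000] v=[0.0000 0.0000 0.0000]
Step 1: x=[4.0000 10.7500 18.2500] v=[0.0000 3.0000 -3.0000]
Step 2: x=[4.1875 11.6875 17.1250] v=[0.7500 3.7500 -4.5000]
Step 3: x=[4.7500 12.1094 16.1406] v=[2.2500 1.6875 -3.9375]
Step 4: x=[5.6524 11.6992 15.6484] v=[3.6094 -1.6407 -1.9687]
Step 5: x=[6.5665 10.7646 15.6689] v=[3.6562 -3.7383 0.0821]

Answer: 6.5665 10.7646 15.6689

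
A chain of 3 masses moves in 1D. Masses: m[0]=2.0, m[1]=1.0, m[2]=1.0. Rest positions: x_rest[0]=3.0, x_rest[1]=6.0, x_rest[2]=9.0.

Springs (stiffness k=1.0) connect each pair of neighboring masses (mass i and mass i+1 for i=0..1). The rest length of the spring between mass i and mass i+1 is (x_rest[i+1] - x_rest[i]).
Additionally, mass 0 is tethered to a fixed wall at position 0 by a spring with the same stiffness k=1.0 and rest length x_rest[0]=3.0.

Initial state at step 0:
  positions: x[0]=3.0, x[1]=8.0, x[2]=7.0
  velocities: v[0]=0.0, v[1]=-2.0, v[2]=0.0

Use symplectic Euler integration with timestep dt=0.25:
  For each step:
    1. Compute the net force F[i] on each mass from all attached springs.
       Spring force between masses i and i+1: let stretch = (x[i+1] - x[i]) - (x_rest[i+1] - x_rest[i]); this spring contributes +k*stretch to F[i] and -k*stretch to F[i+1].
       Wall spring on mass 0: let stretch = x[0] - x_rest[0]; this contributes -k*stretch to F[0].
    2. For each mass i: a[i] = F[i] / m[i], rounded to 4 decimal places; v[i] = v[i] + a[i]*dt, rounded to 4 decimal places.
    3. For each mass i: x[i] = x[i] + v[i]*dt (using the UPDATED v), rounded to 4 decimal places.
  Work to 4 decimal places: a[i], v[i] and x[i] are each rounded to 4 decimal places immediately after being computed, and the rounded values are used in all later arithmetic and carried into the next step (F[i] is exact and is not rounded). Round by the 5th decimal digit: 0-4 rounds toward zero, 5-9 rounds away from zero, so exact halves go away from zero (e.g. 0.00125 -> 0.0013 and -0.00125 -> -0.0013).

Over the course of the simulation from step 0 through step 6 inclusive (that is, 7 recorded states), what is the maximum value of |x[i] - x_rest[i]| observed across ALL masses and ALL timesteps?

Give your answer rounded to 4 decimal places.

Step 0: x=[3.0000 8.0000 7.0000] v=[0.0000 -2.0000 0.0000]
Step 1: x=[3.0625 7.1250 7.2500] v=[0.2500 -3.5000 1.0000]
Step 2: x=[3.1563 6.0039 7.6797] v=[0.3750 -4.4844 1.7188]
Step 3: x=[3.2404 4.8096 8.1922] v=[0.3364 -4.7774 2.0499]
Step 4: x=[3.2723 3.7286 8.6808] v=[0.1275 -4.3241 1.9543]
Step 5: x=[3.2162 2.9286 9.0474] v=[-0.2245 -3.2001 1.4663]
Step 6: x=[3.0506 2.5290 9.2191] v=[-0.6625 -1.5985 0.6866]
Max displacement = 3.4710

Answer: 3.4710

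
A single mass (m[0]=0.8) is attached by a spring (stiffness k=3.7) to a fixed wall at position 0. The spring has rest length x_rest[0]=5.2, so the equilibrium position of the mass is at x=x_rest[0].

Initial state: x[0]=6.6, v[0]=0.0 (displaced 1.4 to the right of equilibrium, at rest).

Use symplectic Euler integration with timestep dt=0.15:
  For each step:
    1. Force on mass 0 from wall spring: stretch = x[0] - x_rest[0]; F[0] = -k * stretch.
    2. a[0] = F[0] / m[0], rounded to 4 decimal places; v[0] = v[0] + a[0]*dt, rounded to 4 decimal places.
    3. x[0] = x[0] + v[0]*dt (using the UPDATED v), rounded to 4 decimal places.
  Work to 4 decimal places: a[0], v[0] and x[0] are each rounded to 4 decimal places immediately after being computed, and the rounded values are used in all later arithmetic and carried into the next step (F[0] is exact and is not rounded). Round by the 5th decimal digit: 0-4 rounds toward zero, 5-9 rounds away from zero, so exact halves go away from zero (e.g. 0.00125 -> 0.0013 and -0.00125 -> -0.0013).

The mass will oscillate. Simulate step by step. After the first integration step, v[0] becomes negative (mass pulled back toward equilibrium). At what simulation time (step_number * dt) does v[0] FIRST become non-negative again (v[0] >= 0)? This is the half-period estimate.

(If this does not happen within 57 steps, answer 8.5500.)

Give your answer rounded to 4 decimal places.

Answer: 1.5000

Derivation:
Step 0: x=[6.6000] v=[0.0000]
Step 1: x=[6.4543] v=[-0.9713]
Step 2: x=[6.1781] v=[-1.8415]
Step 3: x=[5.8001] v=[-2.5201]
Step 4: x=[5.3596] v=[-2.9364]
Step 5: x=[4.9025] v=[-3.0471]
Step 6: x=[4.4764] v=[-2.8407]
Step 7: x=[4.1256] v=[-2.3387]
Step 8: x=[3.8866] v=[-1.5933]
Step 9: x=[3.7843] v=[-0.6821]
Step 10: x=[3.8293] v=[0.3000]
First v>=0 after going negative at step 10, time=1.5000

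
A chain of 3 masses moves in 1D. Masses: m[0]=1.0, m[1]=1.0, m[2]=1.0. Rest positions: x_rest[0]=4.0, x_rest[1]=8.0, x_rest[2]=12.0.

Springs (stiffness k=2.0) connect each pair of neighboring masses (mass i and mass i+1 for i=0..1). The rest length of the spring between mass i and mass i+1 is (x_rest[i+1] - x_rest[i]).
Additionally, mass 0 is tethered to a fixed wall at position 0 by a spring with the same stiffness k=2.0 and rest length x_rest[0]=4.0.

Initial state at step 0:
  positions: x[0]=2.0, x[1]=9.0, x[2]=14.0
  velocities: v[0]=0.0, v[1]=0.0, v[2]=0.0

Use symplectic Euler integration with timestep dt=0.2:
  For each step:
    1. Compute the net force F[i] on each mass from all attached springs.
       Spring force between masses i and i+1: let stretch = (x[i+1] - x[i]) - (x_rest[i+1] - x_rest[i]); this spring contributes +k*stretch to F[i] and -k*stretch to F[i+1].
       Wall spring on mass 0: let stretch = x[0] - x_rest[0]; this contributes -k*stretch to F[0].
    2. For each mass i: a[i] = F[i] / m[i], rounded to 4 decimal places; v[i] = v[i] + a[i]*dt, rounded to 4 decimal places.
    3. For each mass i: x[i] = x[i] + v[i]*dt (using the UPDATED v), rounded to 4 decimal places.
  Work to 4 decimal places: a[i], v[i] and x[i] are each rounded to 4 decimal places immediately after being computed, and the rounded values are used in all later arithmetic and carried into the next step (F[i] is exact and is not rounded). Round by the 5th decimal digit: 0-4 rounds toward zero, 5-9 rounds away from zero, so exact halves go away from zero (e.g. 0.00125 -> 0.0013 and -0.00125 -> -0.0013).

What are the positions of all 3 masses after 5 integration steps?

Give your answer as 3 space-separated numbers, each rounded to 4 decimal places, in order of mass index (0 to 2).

Step 0: x=[2.0000 9.0000 14.0000] v=[0.0000 0.0000 0.0000]
Step 1: x=[2.4000 8.8400 13.9200] v=[2.0000 -0.8000 -0.4000]
Step 2: x=[3.1232 8.5712 13.7536] v=[3.6160 -1.3440 -0.8320]
Step 3: x=[4.0324 8.2812 13.4926] v=[4.5459 -1.4502 -1.3050]
Step 4: x=[4.9589 8.0682 13.1347] v=[4.6325 -1.0652 -1.7896]
Step 5: x=[5.7374 8.0117 12.6915] v=[3.8927 -0.2823 -2.2162]

Answer: 5.7374 8.0117 12.6915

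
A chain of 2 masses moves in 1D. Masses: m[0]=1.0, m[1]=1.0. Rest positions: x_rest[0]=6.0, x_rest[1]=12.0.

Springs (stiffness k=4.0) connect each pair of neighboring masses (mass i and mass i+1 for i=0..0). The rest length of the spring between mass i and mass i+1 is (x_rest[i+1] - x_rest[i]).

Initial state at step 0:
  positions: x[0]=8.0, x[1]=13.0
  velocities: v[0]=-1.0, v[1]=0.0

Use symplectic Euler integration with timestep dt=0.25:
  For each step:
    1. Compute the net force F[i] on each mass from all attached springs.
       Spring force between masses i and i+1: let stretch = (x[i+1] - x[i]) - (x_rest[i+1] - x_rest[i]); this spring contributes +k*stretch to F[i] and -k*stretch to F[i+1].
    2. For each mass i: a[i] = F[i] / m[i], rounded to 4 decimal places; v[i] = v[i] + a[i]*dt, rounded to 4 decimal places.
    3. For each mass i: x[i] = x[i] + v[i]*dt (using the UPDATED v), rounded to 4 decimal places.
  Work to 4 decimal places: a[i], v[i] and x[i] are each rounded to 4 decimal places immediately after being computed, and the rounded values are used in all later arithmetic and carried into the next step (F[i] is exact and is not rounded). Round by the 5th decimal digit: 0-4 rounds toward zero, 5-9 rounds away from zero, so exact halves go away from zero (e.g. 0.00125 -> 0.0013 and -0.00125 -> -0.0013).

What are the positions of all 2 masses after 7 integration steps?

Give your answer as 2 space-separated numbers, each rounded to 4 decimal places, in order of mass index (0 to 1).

Step 0: x=[8.0000 13.0000] v=[-1.0000 0.0000]
Step 1: x=[7.5000 13.2500] v=[-2.0000 1.0000]
Step 2: x=[6.9375 13.5625] v=[-2.2500 1.2500]
Step 3: x=[6.5313 13.7188] v=[-1.6250 0.6250]
Step 4: x=[6.4219 13.5782] v=[-0.4375 -0.5625]
Step 5: x=[6.6016 13.1485] v=[0.7188 -1.7188]
Step 6: x=[6.9180 12.5821] v=[1.2657 -2.2657]
Step 7: x=[7.1505 12.0997] v=[0.9298 -1.9298]

Answer: 7.1505 12.0997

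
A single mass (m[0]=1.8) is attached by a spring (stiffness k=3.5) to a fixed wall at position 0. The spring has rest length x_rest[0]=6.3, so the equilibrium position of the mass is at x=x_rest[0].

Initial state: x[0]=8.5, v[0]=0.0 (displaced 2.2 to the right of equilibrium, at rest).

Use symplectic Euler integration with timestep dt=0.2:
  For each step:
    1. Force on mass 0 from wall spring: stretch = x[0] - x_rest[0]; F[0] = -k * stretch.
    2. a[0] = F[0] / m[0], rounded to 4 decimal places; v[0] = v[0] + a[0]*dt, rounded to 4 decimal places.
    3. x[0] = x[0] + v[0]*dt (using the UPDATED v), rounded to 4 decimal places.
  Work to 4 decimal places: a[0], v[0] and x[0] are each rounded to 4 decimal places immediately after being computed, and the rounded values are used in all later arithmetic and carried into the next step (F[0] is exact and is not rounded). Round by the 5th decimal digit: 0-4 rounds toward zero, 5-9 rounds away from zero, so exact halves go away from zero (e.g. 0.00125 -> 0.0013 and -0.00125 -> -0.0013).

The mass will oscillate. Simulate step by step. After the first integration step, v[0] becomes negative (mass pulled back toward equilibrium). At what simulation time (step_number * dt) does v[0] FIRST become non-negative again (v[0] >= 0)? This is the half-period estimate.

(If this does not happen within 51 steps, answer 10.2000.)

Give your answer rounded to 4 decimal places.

Step 0: x=[8.5000] v=[0.0000]
Step 1: x=[8.3289] v=[-0.8556]
Step 2: x=[8.0000] v=[-1.6446]
Step 3: x=[7.5389] v=[-2.3057]
Step 4: x=[6.9814] v=[-2.7875]
Step 5: x=[6.3709] v=[-3.0525]
Step 6: x=[5.7549] v=[-3.0801]
Step 7: x=[5.1813] v=[-2.8681]
Step 8: x=[4.6947] v=[-2.4330]
Step 9: x=[4.3330] v=[-1.8087]
Step 10: x=[4.1242] v=[-1.0438]
Step 11: x=[4.0847] v=[-0.1977]
Step 12: x=[4.2175] v=[0.6638]
First v>=0 after going negative at step 12, time=2.4000

Answer: 2.4000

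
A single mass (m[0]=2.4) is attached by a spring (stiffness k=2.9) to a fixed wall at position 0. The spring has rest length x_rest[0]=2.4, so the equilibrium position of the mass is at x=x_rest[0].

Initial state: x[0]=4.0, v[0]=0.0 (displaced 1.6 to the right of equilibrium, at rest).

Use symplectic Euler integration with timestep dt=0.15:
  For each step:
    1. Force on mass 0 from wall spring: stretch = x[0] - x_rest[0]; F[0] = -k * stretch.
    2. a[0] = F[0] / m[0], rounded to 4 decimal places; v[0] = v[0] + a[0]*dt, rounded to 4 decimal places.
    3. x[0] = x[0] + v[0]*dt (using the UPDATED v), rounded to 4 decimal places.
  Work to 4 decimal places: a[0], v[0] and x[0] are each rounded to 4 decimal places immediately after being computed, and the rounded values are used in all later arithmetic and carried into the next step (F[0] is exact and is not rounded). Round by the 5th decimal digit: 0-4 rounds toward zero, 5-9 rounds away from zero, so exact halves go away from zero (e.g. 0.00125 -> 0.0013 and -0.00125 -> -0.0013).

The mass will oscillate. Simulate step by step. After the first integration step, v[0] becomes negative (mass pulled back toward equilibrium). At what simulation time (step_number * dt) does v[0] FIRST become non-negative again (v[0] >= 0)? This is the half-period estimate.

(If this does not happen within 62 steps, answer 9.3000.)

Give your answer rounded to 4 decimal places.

Step 0: x=[4.0000] v=[0.0000]
Step 1: x=[3.9565] v=[-0.2900]
Step 2: x=[3.8707] v=[-0.5721]
Step 3: x=[3.7449] v=[-0.8387]
Step 4: x=[3.5825] v=[-1.0825]
Step 5: x=[3.3880] v=[-1.2968]
Step 6: x=[3.1666] v=[-1.4759]
Step 7: x=[2.9244] v=[-1.6148]
Step 8: x=[2.6679] v=[-1.7099]
Step 9: x=[2.4041] v=[-1.7585]
Step 10: x=[2.1402] v=[-1.7593]
Step 11: x=[1.8834] v=[-1.7122]
Step 12: x=[1.6406] v=[-1.6186]
Step 13: x=[1.4185] v=[-1.4810]
Step 14: x=[1.2230] v=[-1.3031]
Step 15: x=[1.0595] v=[-1.0898]
Step 16: x=[0.9325] v=[-0.8468]
Step 17: x=[0.8454] v=[-0.5808]
Step 18: x=[0.8006] v=[-0.2990]
Step 19: x=[0.7992] v=[-0.0091]
Step 20: x=[0.8414] v=[0.2810]
First v>=0 after going negative at step 20, time=3.0000

Answer: 3.0000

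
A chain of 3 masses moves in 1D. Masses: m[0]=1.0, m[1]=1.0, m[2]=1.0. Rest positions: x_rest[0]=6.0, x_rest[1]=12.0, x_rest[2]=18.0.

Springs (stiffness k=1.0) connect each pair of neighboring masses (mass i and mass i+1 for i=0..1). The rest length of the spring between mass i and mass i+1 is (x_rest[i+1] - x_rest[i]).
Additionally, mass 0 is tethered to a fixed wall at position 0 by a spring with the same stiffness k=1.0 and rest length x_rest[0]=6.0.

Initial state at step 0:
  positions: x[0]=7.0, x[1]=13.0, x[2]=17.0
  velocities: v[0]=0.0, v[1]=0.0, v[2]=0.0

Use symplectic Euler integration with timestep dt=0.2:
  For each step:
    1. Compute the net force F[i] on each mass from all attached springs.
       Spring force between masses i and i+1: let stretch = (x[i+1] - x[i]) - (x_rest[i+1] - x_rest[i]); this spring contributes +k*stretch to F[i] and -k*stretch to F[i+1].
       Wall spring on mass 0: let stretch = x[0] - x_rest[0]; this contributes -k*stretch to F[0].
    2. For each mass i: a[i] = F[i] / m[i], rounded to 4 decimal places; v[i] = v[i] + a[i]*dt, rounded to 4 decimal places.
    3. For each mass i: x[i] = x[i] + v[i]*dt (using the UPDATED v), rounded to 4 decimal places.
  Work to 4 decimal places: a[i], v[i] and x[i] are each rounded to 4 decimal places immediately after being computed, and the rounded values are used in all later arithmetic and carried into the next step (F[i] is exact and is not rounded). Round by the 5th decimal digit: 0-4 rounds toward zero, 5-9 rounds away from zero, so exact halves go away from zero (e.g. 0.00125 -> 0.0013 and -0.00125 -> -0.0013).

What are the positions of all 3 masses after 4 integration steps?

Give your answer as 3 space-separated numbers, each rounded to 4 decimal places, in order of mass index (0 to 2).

Answer: 6.6022 12.3138 17.7080

Derivation:
Step 0: x=[7.0000 13.0000 17.0000] v=[0.0000 0.0000 0.0000]
Step 1: x=[6.9600 12.9200 17.0800] v=[-0.2000 -0.4000 0.4000]
Step 2: x=[6.8800 12.7680 17.2336] v=[-0.4000 -0.7600 0.7680]
Step 3: x=[6.7603 12.5591 17.4486] v=[-0.5984 -1.0445 1.0749]
Step 4: x=[6.6022 12.3138 17.7080] v=[-0.7907 -1.2264 1.2970]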